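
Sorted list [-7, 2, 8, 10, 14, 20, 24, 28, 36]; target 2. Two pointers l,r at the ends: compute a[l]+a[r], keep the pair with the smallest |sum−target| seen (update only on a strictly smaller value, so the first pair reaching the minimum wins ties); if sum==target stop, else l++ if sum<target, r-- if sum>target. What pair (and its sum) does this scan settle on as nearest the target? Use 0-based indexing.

l=0 r=8: -7+36=29 d=27 *, r--
l=0 r=7: -7+28=21 d=19 *, r--
l=0 r=6: -7+24=17 d=15 *, r--
l=0 r=5: -7+20=13 d=11 *, r--
l=0 r=4: -7+14=7 d=5 *, r--
l=0 r=3: -7+10=3 d=1 *, r--
l=0 r=2: -7+8=1 d=1, l++
l=1 r=2: 2+8=10 d=8, r--

pair (-7, 10) with sum 3 (|Δ|=1)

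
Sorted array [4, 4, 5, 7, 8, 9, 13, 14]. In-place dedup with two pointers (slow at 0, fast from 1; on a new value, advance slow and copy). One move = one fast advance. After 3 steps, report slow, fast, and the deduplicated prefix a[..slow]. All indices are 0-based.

slow=2, fast=4, prefix=[4, 5, 7]

(s=0,f=1) a[fast]=4=a[slow] dup → fast++
(s=0,f=2) a[fast]=5≠a[slow]=4 write a[1]=5 → slow++,fast++
(s=1,f=3) a[fast]=7≠a[slow]=5 write a[2]=7 → slow++,fast++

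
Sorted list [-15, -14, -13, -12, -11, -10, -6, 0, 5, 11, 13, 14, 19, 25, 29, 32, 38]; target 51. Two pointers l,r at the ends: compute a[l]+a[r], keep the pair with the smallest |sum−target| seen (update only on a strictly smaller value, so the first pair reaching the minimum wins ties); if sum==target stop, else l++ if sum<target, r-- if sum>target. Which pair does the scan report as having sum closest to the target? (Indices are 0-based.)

pair (13, 38) with sum 51 (|Δ|=0)

[0,16] -15+38=23 d=28 * → l++
[1,16] -14+38=24 d=27 * → l++
[2,16] -13+38=25 d=26 * → l++
[3,16] -12+38=26 d=25 * → l++
[4,16] -11+38=27 d=24 * → l++
[5,16] -10+38=28 d=23 * → l++
[6,16] -6+38=32 d=19 * → l++
[7,16] 0+38=38 d=13 * → l++
[8,16] 5+38=43 d=8 * → l++
[9,16] 11+38=49 d=2 * → l++
[10,16] 13+38=51 d=0 * → stop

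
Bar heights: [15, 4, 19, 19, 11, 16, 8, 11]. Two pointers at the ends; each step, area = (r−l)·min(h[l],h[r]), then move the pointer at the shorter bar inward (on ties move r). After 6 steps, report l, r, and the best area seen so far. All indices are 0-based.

l=2, r=3, best area=77

[0,7] min(15,11)*7=77 best=77 * → r--
[0,6] min(15,8)*6=48 best=77 → r--
[0,5] min(15,16)*5=75 best=77 → l++
[1,5] min(4,16)*4=16 best=77 → l++
[2,5] min(19,16)*3=48 best=77 → r--
[2,4] min(19,11)*2=22 best=77 → r--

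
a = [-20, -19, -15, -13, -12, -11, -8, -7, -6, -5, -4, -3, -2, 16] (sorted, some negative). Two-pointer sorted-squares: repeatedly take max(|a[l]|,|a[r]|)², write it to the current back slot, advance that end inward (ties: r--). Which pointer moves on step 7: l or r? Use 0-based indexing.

l

[0,13] |-20|>|16| out[13]=400 → l++
[1,13] |-19|>|16| out[12]=361 → l++
[2,13] |-15|<=|16| out[11]=256 → r--
[2,12] |-15|>|-2| out[10]=225 → l++
[3,12] |-13|>|-2| out[9]=169 → l++
[4,12] |-12|>|-2| out[8]=144 → l++
[5,12] |-11|>|-2| out[7]=121 → l++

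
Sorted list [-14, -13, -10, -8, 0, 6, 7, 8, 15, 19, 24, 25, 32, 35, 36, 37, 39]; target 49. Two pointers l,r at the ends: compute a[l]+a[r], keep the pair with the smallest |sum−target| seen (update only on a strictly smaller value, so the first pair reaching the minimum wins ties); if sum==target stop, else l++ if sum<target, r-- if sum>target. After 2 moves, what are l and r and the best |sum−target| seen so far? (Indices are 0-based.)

l=2, r=16, best |Δ|=23

[0,16] -14+39=25 d=24 * → l++
[1,16] -13+39=26 d=23 * → l++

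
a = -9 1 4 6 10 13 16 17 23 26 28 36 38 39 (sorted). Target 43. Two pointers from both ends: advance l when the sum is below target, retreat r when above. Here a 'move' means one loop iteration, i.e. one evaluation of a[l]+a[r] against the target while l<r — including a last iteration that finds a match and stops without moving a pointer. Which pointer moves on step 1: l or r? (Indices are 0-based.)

[0,13] -9+39=30 <43 → l++

l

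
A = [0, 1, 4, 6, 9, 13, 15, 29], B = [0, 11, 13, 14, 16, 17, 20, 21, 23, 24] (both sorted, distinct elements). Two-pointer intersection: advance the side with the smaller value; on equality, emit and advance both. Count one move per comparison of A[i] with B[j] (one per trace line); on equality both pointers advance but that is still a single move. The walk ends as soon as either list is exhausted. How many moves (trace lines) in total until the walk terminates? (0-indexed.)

[i=0,j=0] 0==0 emit → i++,j++
[i=1,j=1] 1<11 → i++
[i=2,j=1] 4<11 → i++
[i=3,j=1] 6<11 → i++
[i=4,j=1] 9<11 → i++
[i=5,j=1] 13>11 → j++
[i=5,j=2] 13==13 emit → i++,j++
[i=6,j=3] 15>14 → j++
[i=6,j=4] 15<16 → i++
[i=7,j=4] 29>16 → j++
[i=7,j=5] 29>17 → j++
[i=7,j=6] 29>20 → j++
[i=7,j=7] 29>21 → j++
[i=7,j=8] 29>23 → j++
[i=7,j=9] 29>24 → j++

15 moves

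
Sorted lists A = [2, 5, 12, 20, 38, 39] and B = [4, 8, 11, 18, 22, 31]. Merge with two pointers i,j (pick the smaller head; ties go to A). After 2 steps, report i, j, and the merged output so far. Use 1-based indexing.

i=2, j=2, merged so far=[2, 4]

i=1 j=1: A[i]=2<=B[j]=4 take 2, i++
i=2 j=1: A[i]=5>B[j]=4 take 4, j++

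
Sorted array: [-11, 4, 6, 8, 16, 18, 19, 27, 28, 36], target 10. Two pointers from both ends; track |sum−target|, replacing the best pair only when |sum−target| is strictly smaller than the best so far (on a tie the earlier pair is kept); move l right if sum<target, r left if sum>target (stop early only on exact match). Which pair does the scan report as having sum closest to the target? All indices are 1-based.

pair (4, 6) with sum 10 (|Δ|=0)

[1,10] -11+36=25 d=15 * → r--
[1,9] -11+28=17 d=7 * → r--
[1,8] -11+27=16 d=6 * → r--
[1,7] -11+19=8 d=2 * → l++
[2,7] 4+19=23 d=13 → r--
[2,6] 4+18=22 d=12 → r--
[2,5] 4+16=20 d=10 → r--
[2,4] 4+8=12 d=2 → r--
[2,3] 4+6=10 d=0 * → stop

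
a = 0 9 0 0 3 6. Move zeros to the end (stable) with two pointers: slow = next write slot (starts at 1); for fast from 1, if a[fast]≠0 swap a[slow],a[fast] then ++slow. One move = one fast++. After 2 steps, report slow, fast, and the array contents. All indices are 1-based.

(s=1,f=1) a[fast]=0 → fast++
(s=1,f=2) a[fast]=9≠0 swap→a[1]=9 → slow++,fast++

slow=2, fast=3, a=[9, 0, 0, 0, 3, 6]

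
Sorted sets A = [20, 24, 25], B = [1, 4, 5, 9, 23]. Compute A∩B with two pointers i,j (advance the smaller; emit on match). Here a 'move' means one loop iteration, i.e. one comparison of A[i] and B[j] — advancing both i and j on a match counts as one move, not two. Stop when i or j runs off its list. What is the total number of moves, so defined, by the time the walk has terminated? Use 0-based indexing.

6 moves

[i=0,j=0] 20>1 → j++
[i=0,j=1] 20>4 → j++
[i=0,j=2] 20>5 → j++
[i=0,j=3] 20>9 → j++
[i=0,j=4] 20<23 → i++
[i=1,j=4] 24>23 → j++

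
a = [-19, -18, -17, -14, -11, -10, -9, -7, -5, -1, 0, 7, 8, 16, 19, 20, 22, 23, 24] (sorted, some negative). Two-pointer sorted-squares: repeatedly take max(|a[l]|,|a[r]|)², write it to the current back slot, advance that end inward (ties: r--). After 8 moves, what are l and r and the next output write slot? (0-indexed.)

l=3, r=13, next write slot=10

[0,18] |-19|<=|24| out[18]=576 → r--
[0,17] |-19|<=|23| out[17]=529 → r--
[0,16] |-19|<=|22| out[16]=484 → r--
[0,15] |-19|<=|20| out[15]=400 → r--
[0,14] |-19|<=|19| out[14]=361 → r--
[0,13] |-19|>|16| out[13]=361 → l++
[1,13] |-18|>|16| out[12]=324 → l++
[2,13] |-17|>|16| out[11]=289 → l++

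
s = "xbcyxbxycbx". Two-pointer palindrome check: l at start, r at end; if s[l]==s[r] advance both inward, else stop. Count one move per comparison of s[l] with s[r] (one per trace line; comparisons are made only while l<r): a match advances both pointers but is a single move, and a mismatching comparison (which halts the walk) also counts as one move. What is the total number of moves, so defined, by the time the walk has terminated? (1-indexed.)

[1,11] 'x'=='x' → l++,r--
[2,10] 'b'=='b' → l++,r--
[3,9] 'c'=='c' → l++,r--
[4,8] 'y'=='y' → l++,r--
[5,7] 'x'=='x' → l++,r--

5 moves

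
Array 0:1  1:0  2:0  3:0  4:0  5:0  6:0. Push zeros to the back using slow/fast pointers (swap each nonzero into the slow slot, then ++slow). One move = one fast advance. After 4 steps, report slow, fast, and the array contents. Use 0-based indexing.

slow=0 fast=0: a[fast]=1≠0 swap→a[0]=1, slow++,fast++
slow=1 fast=1: a[fast]=0, fast++
slow=1 fast=2: a[fast]=0, fast++
slow=1 fast=3: a[fast]=0, fast++

slow=1, fast=4, a=[1, 0, 0, 0, 0, 0, 0]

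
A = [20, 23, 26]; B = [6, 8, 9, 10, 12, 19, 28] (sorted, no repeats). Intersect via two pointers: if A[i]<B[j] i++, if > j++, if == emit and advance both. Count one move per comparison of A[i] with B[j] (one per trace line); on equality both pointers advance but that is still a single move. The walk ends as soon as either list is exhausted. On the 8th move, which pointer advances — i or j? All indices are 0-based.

[i=0,j=0] 20>6 → j++
[i=0,j=1] 20>8 → j++
[i=0,j=2] 20>9 → j++
[i=0,j=3] 20>10 → j++
[i=0,j=4] 20>12 → j++
[i=0,j=5] 20>19 → j++
[i=0,j=6] 20<28 → i++
[i=1,j=6] 23<28 → i++

i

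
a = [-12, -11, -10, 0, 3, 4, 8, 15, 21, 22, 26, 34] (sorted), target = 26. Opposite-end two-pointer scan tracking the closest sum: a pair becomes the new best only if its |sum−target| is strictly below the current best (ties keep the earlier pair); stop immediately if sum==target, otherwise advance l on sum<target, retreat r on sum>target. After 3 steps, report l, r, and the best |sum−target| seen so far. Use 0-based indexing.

l=3, r=11, best |Δ|=2

[0,11] -12+34=22 d=4 * → l++
[1,11] -11+34=23 d=3 * → l++
[2,11] -10+34=24 d=2 * → l++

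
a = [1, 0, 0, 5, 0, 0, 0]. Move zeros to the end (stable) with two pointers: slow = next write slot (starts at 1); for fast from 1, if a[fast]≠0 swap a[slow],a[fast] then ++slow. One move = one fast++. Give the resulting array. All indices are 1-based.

[1, 5, 0, 0, 0, 0, 0]

slow=1 fast=1: a[fast]=1≠0 swap→a[1]=1, slow++,fast++
slow=2 fast=2: a[fast]=0, fast++
slow=2 fast=3: a[fast]=0, fast++
slow=2 fast=4: a[fast]=5≠0 swap→a[2]=5, slow++,fast++
slow=3 fast=5: a[fast]=0, fast++
slow=3 fast=6: a[fast]=0, fast++
slow=3 fast=7: a[fast]=0, fast++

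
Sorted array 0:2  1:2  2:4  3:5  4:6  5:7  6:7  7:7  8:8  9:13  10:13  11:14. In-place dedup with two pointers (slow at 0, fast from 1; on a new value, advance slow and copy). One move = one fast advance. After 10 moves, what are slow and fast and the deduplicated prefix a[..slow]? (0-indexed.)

(s=0,f=1) a[fast]=2=a[slow] dup → fast++
(s=0,f=2) a[fast]=4≠a[slow]=2 write a[1]=4 → slow++,fast++
(s=1,f=3) a[fast]=5≠a[slow]=4 write a[2]=5 → slow++,fast++
(s=2,f=4) a[fast]=6≠a[slow]=5 write a[3]=6 → slow++,fast++
(s=3,f=5) a[fast]=7≠a[slow]=6 write a[4]=7 → slow++,fast++
(s=4,f=6) a[fast]=7=a[slow] dup → fast++
(s=4,f=7) a[fast]=7=a[slow] dup → fast++
(s=4,f=8) a[fast]=8≠a[slow]=7 write a[5]=8 → slow++,fast++
(s=5,f=9) a[fast]=13≠a[slow]=8 write a[6]=13 → slow++,fast++
(s=6,f=10) a[fast]=13=a[slow] dup → fast++

slow=6, fast=11, prefix=[2, 4, 5, 6, 7, 8, 13]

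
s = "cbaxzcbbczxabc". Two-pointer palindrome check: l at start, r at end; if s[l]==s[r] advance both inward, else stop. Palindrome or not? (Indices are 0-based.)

l=0 r=13: 'c'=='c', l++,r--
l=1 r=12: 'b'=='b', l++,r--
l=2 r=11: 'a'=='a', l++,r--
l=3 r=10: 'x'=='x', l++,r--
l=4 r=9: 'z'=='z', l++,r--
l=5 r=8: 'c'=='c', l++,r--
l=6 r=7: 'b'=='b', l++,r--

palindrome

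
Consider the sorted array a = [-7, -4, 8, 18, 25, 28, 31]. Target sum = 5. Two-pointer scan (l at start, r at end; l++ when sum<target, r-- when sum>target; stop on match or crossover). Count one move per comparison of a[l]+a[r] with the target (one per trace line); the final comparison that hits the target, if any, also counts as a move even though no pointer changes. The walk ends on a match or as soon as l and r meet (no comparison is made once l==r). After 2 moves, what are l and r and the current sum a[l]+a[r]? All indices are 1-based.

[1,7] -7+31=24 >5 → r--
[1,6] -7+28=21 >5 → r--

l=1, r=5, sum=18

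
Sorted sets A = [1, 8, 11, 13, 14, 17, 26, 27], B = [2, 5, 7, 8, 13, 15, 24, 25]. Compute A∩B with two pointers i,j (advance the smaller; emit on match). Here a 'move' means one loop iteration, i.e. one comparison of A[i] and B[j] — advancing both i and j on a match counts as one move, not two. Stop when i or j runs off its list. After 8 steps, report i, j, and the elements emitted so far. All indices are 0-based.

i=5, j=5, emitted=[8, 13]

[i=0,j=0] 1<2 → i++
[i=1,j=0] 8>2 → j++
[i=1,j=1] 8>5 → j++
[i=1,j=2] 8>7 → j++
[i=1,j=3] 8==8 emit → i++,j++
[i=2,j=4] 11<13 → i++
[i=3,j=4] 13==13 emit → i++,j++
[i=4,j=5] 14<15 → i++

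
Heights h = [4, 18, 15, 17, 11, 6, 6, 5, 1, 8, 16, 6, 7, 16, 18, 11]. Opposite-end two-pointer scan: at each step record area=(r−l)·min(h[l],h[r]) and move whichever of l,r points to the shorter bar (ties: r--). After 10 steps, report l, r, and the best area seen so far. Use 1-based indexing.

l=2, r=7, best area=234

[1,16] min(4,11)*15=60 best=60 * → l++
[2,16] min(18,11)*14=154 best=154 * → r--
[2,15] min(18,18)*13=234 best=234 * → r--
[2,14] min(18,16)*12=192 best=234 → r--
[2,13] min(18,7)*11=77 best=234 → r--
[2,12] min(18,6)*10=60 best=234 → r--
[2,11] min(18,16)*9=144 best=234 → r--
[2,10] min(18,8)*8=64 best=234 → r--
[2,9] min(18,1)*7=7 best=234 → r--
[2,8] min(18,5)*6=30 best=234 → r--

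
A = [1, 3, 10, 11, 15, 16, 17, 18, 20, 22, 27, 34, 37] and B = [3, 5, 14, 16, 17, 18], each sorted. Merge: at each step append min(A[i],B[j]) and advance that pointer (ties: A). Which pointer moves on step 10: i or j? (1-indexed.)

[i=1,j=1] A[i]=1<=B[j]=3 take 1 → i++
[i=2,j=1] A[i]=3<=B[j]=3 take 3 → i++
[i=3,j=1] A[i]=10>B[j]=3 take 3 → j++
[i=3,j=2] A[i]=10>B[j]=5 take 5 → j++
[i=3,j=3] A[i]=10<=B[j]=14 take 10 → i++
[i=4,j=3] A[i]=11<=B[j]=14 take 11 → i++
[i=5,j=3] A[i]=15>B[j]=14 take 14 → j++
[i=5,j=4] A[i]=15<=B[j]=16 take 15 → i++
[i=6,j=4] A[i]=16<=B[j]=16 take 16 → i++
[i=7,j=4] A[i]=17>B[j]=16 take 16 → j++

j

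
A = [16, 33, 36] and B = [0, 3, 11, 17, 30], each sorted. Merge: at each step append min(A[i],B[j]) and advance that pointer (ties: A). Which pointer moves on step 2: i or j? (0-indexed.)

i=0 j=0: A[i]=16>B[j]=0 take 0, j++
i=0 j=1: A[i]=16>B[j]=3 take 3, j++

j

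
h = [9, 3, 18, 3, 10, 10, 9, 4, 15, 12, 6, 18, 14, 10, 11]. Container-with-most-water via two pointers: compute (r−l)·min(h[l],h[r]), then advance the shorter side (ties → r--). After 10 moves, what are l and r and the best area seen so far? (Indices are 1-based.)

[1,15] min(9,11)*14=126 best=126 * → l++
[2,15] min(3,11)*13=39 best=126 → l++
[3,15] min(18,11)*12=132 best=132 * → r--
[3,14] min(18,10)*11=110 best=132 → r--
[3,13] min(18,14)*10=140 best=140 * → r--
[3,12] min(18,18)*9=162 best=162 * → r--
[3,11] min(18,6)*8=48 best=162 → r--
[3,10] min(18,12)*7=84 best=162 → r--
[3,9] min(18,15)*6=90 best=162 → r--
[3,8] min(18,4)*5=20 best=162 → r--

l=3, r=7, best area=162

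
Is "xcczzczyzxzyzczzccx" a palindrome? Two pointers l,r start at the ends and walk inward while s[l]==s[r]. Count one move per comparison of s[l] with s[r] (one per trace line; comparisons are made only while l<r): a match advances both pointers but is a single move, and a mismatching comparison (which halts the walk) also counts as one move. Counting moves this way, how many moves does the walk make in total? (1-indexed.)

9 moves

[1,19] 'x'=='x' → l++,r--
[2,18] 'c'=='c' → l++,r--
[3,17] 'c'=='c' → l++,r--
[4,16] 'z'=='z' → l++,r--
[5,15] 'z'=='z' → l++,r--
[6,14] 'c'=='c' → l++,r--
[7,13] 'z'=='z' → l++,r--
[8,12] 'y'=='y' → l++,r--
[9,11] 'z'=='z' → l++,r--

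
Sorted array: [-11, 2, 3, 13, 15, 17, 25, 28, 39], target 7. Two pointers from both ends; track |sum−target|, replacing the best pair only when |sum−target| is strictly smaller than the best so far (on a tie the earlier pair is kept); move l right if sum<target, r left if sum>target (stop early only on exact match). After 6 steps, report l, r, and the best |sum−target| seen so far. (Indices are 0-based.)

l=1, r=3, best |Δ|=1

l=0 r=8: -11+39=28 d=21 *, r--
l=0 r=7: -11+28=17 d=10 *, r--
l=0 r=6: -11+25=14 d=7 *, r--
l=0 r=5: -11+17=6 d=1 *, l++
l=1 r=5: 2+17=19 d=12, r--
l=1 r=4: 2+15=17 d=10, r--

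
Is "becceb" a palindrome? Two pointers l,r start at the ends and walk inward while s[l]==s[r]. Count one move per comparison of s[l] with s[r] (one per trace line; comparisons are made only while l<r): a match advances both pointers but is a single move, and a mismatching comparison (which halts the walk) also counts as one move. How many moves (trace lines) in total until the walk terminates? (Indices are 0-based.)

[0,5] 'b'=='b' → l++,r--
[1,4] 'e'=='e' → l++,r--
[2,3] 'c'=='c' → l++,r--

3 moves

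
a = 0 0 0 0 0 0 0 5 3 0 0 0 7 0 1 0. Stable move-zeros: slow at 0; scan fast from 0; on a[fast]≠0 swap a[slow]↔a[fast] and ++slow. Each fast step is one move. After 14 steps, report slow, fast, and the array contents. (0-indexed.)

slow=0 fast=0: a[fast]=0, fast++
slow=0 fast=1: a[fast]=0, fast++
slow=0 fast=2: a[fast]=0, fast++
slow=0 fast=3: a[fast]=0, fast++
slow=0 fast=4: a[fast]=0, fast++
slow=0 fast=5: a[fast]=0, fast++
slow=0 fast=6: a[fast]=0, fast++
slow=0 fast=7: a[fast]=5≠0 swap→a[0]=5, slow++,fast++
slow=1 fast=8: a[fast]=3≠0 swap→a[1]=3, slow++,fast++
slow=2 fast=9: a[fast]=0, fast++
slow=2 fast=10: a[fast]=0, fast++
slow=2 fast=11: a[fast]=0, fast++
slow=2 fast=12: a[fast]=7≠0 swap→a[2]=7, slow++,fast++
slow=3 fast=13: a[fast]=0, fast++

slow=3, fast=14, a=[5, 3, 7, 0, 0, 0, 0, 0, 0, 0, 0, 0, 0, 0, 1, 0]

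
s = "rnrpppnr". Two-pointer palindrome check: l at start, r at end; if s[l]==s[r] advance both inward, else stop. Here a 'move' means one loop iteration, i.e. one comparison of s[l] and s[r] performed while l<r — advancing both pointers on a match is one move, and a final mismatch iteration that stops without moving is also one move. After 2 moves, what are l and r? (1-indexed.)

l=3, r=6

[1,8] 'r'=='r' → l++,r--
[2,7] 'n'=='n' → l++,r--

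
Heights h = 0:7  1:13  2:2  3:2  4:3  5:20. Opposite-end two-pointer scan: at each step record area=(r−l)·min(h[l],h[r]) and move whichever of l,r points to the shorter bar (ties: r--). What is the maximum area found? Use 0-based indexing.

[0,5] min(7,20)*5=35 best=35 * → l++
[1,5] min(13,20)*4=52 best=52 * → l++
[2,5] min(2,20)*3=6 best=52 → l++
[3,5] min(2,20)*2=4 best=52 → l++
[4,5] min(3,20)*1=3 best=52 → l++

max area = 52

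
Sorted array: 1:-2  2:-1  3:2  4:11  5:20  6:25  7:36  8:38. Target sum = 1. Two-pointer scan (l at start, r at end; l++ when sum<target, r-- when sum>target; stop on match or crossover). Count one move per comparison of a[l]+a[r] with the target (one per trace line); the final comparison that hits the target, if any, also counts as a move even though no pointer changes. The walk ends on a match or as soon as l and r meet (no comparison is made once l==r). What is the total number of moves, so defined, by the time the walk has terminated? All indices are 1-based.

7 moves

l=1 r=8: -2+38=36 >1, r--
l=1 r=7: -2+36=34 >1, r--
l=1 r=6: -2+25=23 >1, r--
l=1 r=5: -2+20=18 >1, r--
l=1 r=4: -2+11=9 >1, r--
l=1 r=3: -2+2=0 <1, l++
l=2 r=3: -1+2=1, found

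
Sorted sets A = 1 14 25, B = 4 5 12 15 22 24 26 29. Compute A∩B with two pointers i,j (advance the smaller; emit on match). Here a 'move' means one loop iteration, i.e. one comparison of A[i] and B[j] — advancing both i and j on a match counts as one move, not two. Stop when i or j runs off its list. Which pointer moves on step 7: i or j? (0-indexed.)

j

i=0 j=0: 1<4, i++
i=1 j=0: 14>4, j++
i=1 j=1: 14>5, j++
i=1 j=2: 14>12, j++
i=1 j=3: 14<15, i++
i=2 j=3: 25>15, j++
i=2 j=4: 25>22, j++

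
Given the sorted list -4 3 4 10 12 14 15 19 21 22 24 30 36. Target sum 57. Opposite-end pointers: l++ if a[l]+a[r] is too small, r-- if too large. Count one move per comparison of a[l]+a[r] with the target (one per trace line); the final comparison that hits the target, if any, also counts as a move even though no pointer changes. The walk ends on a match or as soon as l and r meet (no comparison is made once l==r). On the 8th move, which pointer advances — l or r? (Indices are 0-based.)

l

l=0 r=12: -4+36=32 <57, l++
l=1 r=12: 3+36=39 <57, l++
l=2 r=12: 4+36=40 <57, l++
l=3 r=12: 10+36=46 <57, l++
l=4 r=12: 12+36=48 <57, l++
l=5 r=12: 14+36=50 <57, l++
l=6 r=12: 15+36=51 <57, l++
l=7 r=12: 19+36=55 <57, l++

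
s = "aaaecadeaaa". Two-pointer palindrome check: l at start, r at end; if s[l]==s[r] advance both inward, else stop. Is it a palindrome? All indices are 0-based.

[0,10] 'a'=='a' → l++,r--
[1,9] 'a'=='a' → l++,r--
[2,8] 'a'=='a' → l++,r--
[3,7] 'e'=='e' → l++,r--
[4,6] 'c'!='d' → stop

not a palindrome (mismatch at 4,6)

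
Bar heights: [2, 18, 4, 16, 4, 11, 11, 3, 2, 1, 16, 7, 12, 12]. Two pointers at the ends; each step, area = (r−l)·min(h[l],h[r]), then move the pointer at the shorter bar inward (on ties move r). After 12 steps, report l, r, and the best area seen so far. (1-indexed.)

[1,14] min(2,12)*13=26 best=26 * → l++
[2,14] min(18,12)*12=144 best=144 * → r--
[2,13] min(18,12)*11=132 best=144 → r--
[2,12] min(18,7)*10=70 best=144 → r--
[2,11] min(18,16)*9=144 best=144 → r--
[2,10] min(18,1)*8=8 best=144 → r--
[2,9] min(18,2)*7=14 best=144 → r--
[2,8] min(18,3)*6=18 best=144 → r--
[2,7] min(18,11)*5=55 best=144 → r--
[2,6] min(18,11)*4=44 best=144 → r--
[2,5] min(18,4)*3=12 best=144 → r--
[2,4] min(18,16)*2=32 best=144 → r--

l=2, r=3, best area=144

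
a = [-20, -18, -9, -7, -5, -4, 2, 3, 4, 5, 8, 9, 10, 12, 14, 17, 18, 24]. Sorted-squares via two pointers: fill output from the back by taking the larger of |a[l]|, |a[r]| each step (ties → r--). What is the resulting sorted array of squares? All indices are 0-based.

l=0 r=17: |-20|<=|24| out[17]=576, r--
l=0 r=16: |-20|>|18| out[16]=400, l++
l=1 r=16: |-18|<=|18| out[15]=324, r--
l=1 r=15: |-18|>|17| out[14]=324, l++
l=2 r=15: |-9|<=|17| out[13]=289, r--
l=2 r=14: |-9|<=|14| out[12]=196, r--
l=2 r=13: |-9|<=|12| out[11]=144, r--
l=2 r=12: |-9|<=|10| out[10]=100, r--
l=2 r=11: |-9|<=|9| out[9]=81, r--
l=2 r=10: |-9|>|8| out[8]=81, l++
l=3 r=10: |-7|<=|8| out[7]=64, r--
l=3 r=9: |-7|>|5| out[6]=49, l++
l=4 r=9: |-5|<=|5| out[5]=25, r--
l=4 r=8: |-5|>|4| out[4]=25, l++
l=5 r=8: |-4|<=|4| out[3]=16, r--
l=5 r=7: |-4|>|3| out[2]=16, l++
l=6 r=7: |2|<=|3| out[1]=9, r--
l=6 r=6: |2|<=|2| out[0]=4, r--

[4, 9, 16, 16, 25, 25, 49, 64, 81, 81, 100, 144, 196, 289, 324, 324, 400, 576]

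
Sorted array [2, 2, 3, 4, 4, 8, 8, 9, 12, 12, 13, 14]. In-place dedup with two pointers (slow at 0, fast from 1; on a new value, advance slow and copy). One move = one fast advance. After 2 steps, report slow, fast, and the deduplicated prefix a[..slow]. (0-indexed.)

slow=0 fast=1: a[fast]=2=a[slow] dup, fast++
slow=0 fast=2: a[fast]=3≠a[slow]=2 write a[1]=3, slow++,fast++

slow=1, fast=3, prefix=[2, 3]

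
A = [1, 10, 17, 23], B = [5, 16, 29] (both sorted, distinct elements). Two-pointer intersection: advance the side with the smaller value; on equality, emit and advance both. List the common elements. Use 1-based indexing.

intersection = []

[i=1,j=1] 1<5 → i++
[i=2,j=1] 10>5 → j++
[i=2,j=2] 10<16 → i++
[i=3,j=2] 17>16 → j++
[i=3,j=3] 17<29 → i++
[i=4,j=3] 23<29 → i++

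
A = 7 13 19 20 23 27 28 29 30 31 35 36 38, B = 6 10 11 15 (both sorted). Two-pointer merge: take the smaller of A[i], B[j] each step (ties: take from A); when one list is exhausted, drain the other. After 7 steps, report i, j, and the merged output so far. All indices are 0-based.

i=0 j=0: A[i]=7>B[j]=6 take 6, j++
i=0 j=1: A[i]=7<=B[j]=10 take 7, i++
i=1 j=1: A[i]=13>B[j]=10 take 10, j++
i=1 j=2: A[i]=13>B[j]=11 take 11, j++
i=1 j=3: A[i]=13<=B[j]=15 take 13, i++
i=2 j=3: A[i]=19>B[j]=15 take 15, j++
i=2 j=4: B done, take A[i]=19, i++

i=3, j=4, merged so far=[6, 7, 10, 11, 13, 15, 19]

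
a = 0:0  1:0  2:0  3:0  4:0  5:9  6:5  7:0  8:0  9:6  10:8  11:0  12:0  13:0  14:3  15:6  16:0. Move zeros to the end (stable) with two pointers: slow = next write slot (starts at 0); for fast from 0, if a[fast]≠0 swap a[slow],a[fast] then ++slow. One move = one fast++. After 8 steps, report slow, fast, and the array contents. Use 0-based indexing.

(s=0,f=0) a[fast]=0 → fast++
(s=0,f=1) a[fast]=0 → fast++
(s=0,f=2) a[fast]=0 → fast++
(s=0,f=3) a[fast]=0 → fast++
(s=0,f=4) a[fast]=0 → fast++
(s=0,f=5) a[fast]=9≠0 swap→a[0]=9 → slow++,fast++
(s=1,f=6) a[fast]=5≠0 swap→a[1]=5 → slow++,fast++
(s=2,f=7) a[fast]=0 → fast++

slow=2, fast=8, a=[9, 5, 0, 0, 0, 0, 0, 0, 0, 6, 8, 0, 0, 0, 3, 6, 0]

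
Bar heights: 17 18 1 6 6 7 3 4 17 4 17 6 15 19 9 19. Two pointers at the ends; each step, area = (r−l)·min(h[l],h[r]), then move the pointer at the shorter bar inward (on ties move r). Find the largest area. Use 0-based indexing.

[0,15] min(17,19)*15=255 best=255 * → l++
[1,15] min(18,19)*14=252 best=255 → l++
[2,15] min(1,19)*13=13 best=255 → l++
[3,15] min(6,19)*12=72 best=255 → l++
[4,15] min(6,19)*11=66 best=255 → l++
[5,15] min(7,19)*10=70 best=255 → l++
[6,15] min(3,19)*9=27 best=255 → l++
[7,15] min(4,19)*8=32 best=255 → l++
[8,15] min(17,19)*7=119 best=255 → l++
[9,15] min(4,19)*6=24 best=255 → l++
[10,15] min(17,19)*5=85 best=255 → l++
[11,15] min(6,19)*4=24 best=255 → l++
[12,15] min(15,19)*3=45 best=255 → l++
[13,15] min(19,19)*2=38 best=255 → r--
[13,14] min(19,9)*1=9 best=255 → r--

max area = 255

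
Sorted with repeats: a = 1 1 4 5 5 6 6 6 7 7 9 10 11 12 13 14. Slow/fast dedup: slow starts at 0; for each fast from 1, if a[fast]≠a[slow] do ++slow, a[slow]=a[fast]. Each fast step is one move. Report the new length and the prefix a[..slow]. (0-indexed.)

slow=0 fast=1: a[fast]=1=a[slow] dup, fast++
slow=0 fast=2: a[fast]=4≠a[slow]=1 write a[1]=4, slow++,fast++
slow=1 fast=3: a[fast]=5≠a[slow]=4 write a[2]=5, slow++,fast++
slow=2 fast=4: a[fast]=5=a[slow] dup, fast++
slow=2 fast=5: a[fast]=6≠a[slow]=5 write a[3]=6, slow++,fast++
slow=3 fast=6: a[fast]=6=a[slow] dup, fast++
slow=3 fast=7: a[fast]=6=a[slow] dup, fast++
slow=3 fast=8: a[fast]=7≠a[slow]=6 write a[4]=7, slow++,fast++
slow=4 fast=9: a[fast]=7=a[slow] dup, fast++
slow=4 fast=10: a[fast]=9≠a[slow]=7 write a[5]=9, slow++,fast++
slow=5 fast=11: a[fast]=10≠a[slow]=9 write a[6]=10, slow++,fast++
slow=6 fast=12: a[fast]=11≠a[slow]=10 write a[7]=11, slow++,fast++
slow=7 fast=13: a[fast]=12≠a[slow]=11 write a[8]=12, slow++,fast++
slow=8 fast=14: a[fast]=13≠a[slow]=12 write a[9]=13, slow++,fast++
slow=9 fast=15: a[fast]=14≠a[slow]=13 write a[10]=14, slow++,fast++

length 11; prefix = [1, 4, 5, 6, 7, 9, 10, 11, 12, 13, 14]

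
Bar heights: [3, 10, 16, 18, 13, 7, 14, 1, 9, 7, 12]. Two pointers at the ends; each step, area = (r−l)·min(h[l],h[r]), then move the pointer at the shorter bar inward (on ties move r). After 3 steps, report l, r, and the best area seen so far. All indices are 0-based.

l=0 r=10: min(3,12)*10=30 best=30 *, l++
l=1 r=10: min(10,12)*9=90 best=90 *, l++
l=2 r=10: min(16,12)*8=96 best=96 *, r--

l=2, r=9, best area=96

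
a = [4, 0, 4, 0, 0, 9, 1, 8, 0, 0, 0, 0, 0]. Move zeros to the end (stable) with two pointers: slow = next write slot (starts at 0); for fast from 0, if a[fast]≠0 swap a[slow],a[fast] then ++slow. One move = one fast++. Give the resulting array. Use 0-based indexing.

(s=0,f=0) a[fast]=4≠0 swap→a[0]=4 → slow++,fast++
(s=1,f=1) a[fast]=0 → fast++
(s=1,f=2) a[fast]=4≠0 swap→a[1]=4 → slow++,fast++
(s=2,f=3) a[fast]=0 → fast++
(s=2,f=4) a[fast]=0 → fast++
(s=2,f=5) a[fast]=9≠0 swap→a[2]=9 → slow++,fast++
(s=3,f=6) a[fast]=1≠0 swap→a[3]=1 → slow++,fast++
(s=4,f=7) a[fast]=8≠0 swap→a[4]=8 → slow++,fast++
(s=5,f=8) a[fast]=0 → fast++
(s=5,f=9) a[fast]=0 → fast++
(s=5,f=10) a[fast]=0 → fast++
(s=5,f=11) a[fast]=0 → fast++
(s=5,f=12) a[fast]=0 → fast++

[4, 4, 9, 1, 8, 0, 0, 0, 0, 0, 0, 0, 0]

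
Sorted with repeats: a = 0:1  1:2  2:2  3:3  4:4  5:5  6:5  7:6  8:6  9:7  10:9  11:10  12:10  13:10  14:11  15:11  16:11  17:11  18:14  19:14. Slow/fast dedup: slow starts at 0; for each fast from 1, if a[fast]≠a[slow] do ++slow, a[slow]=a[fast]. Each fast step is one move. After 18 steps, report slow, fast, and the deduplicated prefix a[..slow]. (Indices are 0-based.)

slow=0 fast=1: a[fast]=2≠a[slow]=1 write a[1]=2, slow++,fast++
slow=1 fast=2: a[fast]=2=a[slow] dup, fast++
slow=1 fast=3: a[fast]=3≠a[slow]=2 write a[2]=3, slow++,fast++
slow=2 fast=4: a[fast]=4≠a[slow]=3 write a[3]=4, slow++,fast++
slow=3 fast=5: a[fast]=5≠a[slow]=4 write a[4]=5, slow++,fast++
slow=4 fast=6: a[fast]=5=a[slow] dup, fast++
slow=4 fast=7: a[fast]=6≠a[slow]=5 write a[5]=6, slow++,fast++
slow=5 fast=8: a[fast]=6=a[slow] dup, fast++
slow=5 fast=9: a[fast]=7≠a[slow]=6 write a[6]=7, slow++,fast++
slow=6 fast=10: a[fast]=9≠a[slow]=7 write a[7]=9, slow++,fast++
slow=7 fast=11: a[fast]=10≠a[slow]=9 write a[8]=10, slow++,fast++
slow=8 fast=12: a[fast]=10=a[slow] dup, fast++
slow=8 fast=13: a[fast]=10=a[slow] dup, fast++
slow=8 fast=14: a[fast]=11≠a[slow]=10 write a[9]=11, slow++,fast++
slow=9 fast=15: a[fast]=11=a[slow] dup, fast++
slow=9 fast=16: a[fast]=11=a[slow] dup, fast++
slow=9 fast=17: a[fast]=11=a[slow] dup, fast++
slow=9 fast=18: a[fast]=14≠a[slow]=11 write a[10]=14, slow++,fast++

slow=10, fast=19, prefix=[1, 2, 3, 4, 5, 6, 7, 9, 10, 11, 14]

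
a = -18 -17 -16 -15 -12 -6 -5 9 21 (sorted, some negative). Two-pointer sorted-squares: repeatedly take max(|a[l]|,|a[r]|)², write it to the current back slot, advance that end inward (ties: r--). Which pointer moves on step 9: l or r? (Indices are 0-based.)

r

l=0 r=8: |-18|<=|21| out[8]=441, r--
l=0 r=7: |-18|>|9| out[7]=324, l++
l=1 r=7: |-17|>|9| out[6]=289, l++
l=2 r=7: |-16|>|9| out[5]=256, l++
l=3 r=7: |-15|>|9| out[4]=225, l++
l=4 r=7: |-12|>|9| out[3]=144, l++
l=5 r=7: |-6|<=|9| out[2]=81, r--
l=5 r=6: |-6|>|-5| out[1]=36, l++
l=6 r=6: |-5|<=|-5| out[0]=25, r--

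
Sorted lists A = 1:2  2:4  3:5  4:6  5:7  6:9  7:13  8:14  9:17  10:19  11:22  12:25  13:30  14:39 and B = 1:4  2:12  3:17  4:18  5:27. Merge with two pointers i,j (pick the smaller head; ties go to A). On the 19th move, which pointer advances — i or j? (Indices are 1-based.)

i

i=1 j=1: A[i]=2<=B[j]=4 take 2, i++
i=2 j=1: A[i]=4<=B[j]=4 take 4, i++
i=3 j=1: A[i]=5>B[j]=4 take 4, j++
i=3 j=2: A[i]=5<=B[j]=12 take 5, i++
i=4 j=2: A[i]=6<=B[j]=12 take 6, i++
i=5 j=2: A[i]=7<=B[j]=12 take 7, i++
i=6 j=2: A[i]=9<=B[j]=12 take 9, i++
i=7 j=2: A[i]=13>B[j]=12 take 12, j++
i=7 j=3: A[i]=13<=B[j]=17 take 13, i++
i=8 j=3: A[i]=14<=B[j]=17 take 14, i++
i=9 j=3: A[i]=17<=B[j]=17 take 17, i++
i=10 j=3: A[i]=19>B[j]=17 take 17, j++
i=10 j=4: A[i]=19>B[j]=18 take 18, j++
i=10 j=5: A[i]=19<=B[j]=27 take 19, i++
i=11 j=5: A[i]=22<=B[j]=27 take 22, i++
i=12 j=5: A[i]=25<=B[j]=27 take 25, i++
i=13 j=5: A[i]=30>B[j]=27 take 27, j++
i=13 j=6: B done, take A[i]=30, i++
i=14 j=6: B done, take A[i]=39, i++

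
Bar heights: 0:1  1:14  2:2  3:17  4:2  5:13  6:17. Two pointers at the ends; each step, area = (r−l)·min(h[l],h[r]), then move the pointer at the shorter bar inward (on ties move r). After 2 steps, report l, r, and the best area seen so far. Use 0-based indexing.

l=2, r=6, best area=70

l=0 r=6: min(1,17)*6=6 best=6 *, l++
l=1 r=6: min(14,17)*5=70 best=70 *, l++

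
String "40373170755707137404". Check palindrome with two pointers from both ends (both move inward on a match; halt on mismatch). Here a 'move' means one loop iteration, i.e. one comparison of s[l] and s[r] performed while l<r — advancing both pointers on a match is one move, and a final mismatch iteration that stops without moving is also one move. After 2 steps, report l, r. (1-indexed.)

l=1 r=20: '4'=='4', l++,r--
l=2 r=19: '0'=='0', l++,r--

l=3, r=18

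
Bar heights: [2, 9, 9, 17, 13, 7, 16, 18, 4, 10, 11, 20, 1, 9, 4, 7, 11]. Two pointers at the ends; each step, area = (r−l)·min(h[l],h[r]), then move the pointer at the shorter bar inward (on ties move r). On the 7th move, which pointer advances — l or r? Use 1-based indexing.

r

l=1 r=17: min(2,11)*16=32 best=32 *, l++
l=2 r=17: min(9,11)*15=135 best=135 *, l++
l=3 r=17: min(9,11)*14=126 best=135, l++
l=4 r=17: min(17,11)*13=143 best=143 *, r--
l=4 r=16: min(17,7)*12=84 best=143, r--
l=4 r=15: min(17,4)*11=44 best=143, r--
l=4 r=14: min(17,9)*10=90 best=143, r--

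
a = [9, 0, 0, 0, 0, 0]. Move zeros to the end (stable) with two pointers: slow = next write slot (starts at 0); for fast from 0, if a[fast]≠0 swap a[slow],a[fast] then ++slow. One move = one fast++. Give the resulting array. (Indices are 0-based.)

[9, 0, 0, 0, 0, 0]

slow=0 fast=0: a[fast]=9≠0 swap→a[0]=9, slow++,fast++
slow=1 fast=1: a[fast]=0, fast++
slow=1 fast=2: a[fast]=0, fast++
slow=1 fast=3: a[fast]=0, fast++
slow=1 fast=4: a[fast]=0, fast++
slow=1 fast=5: a[fast]=0, fast++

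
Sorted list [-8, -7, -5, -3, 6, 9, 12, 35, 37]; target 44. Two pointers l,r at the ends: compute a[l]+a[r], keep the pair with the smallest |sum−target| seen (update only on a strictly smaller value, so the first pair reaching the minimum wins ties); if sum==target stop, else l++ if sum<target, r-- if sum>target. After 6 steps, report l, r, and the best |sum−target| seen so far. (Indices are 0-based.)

l=0 r=8: -8+37=29 d=15 *, l++
l=1 r=8: -7+37=30 d=14 *, l++
l=2 r=8: -5+37=32 d=12 *, l++
l=3 r=8: -3+37=34 d=10 *, l++
l=4 r=8: 6+37=43 d=1 *, l++
l=5 r=8: 9+37=46 d=2, r--

l=5, r=7, best |Δ|=1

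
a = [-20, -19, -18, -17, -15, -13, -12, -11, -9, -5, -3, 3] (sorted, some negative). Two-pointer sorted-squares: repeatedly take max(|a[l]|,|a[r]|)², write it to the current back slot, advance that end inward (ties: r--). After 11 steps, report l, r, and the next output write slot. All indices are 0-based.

l=10, r=10, next write slot=0

l=0 r=11: |-20|>|3| out[11]=400, l++
l=1 r=11: |-19|>|3| out[10]=361, l++
l=2 r=11: |-18|>|3| out[9]=324, l++
l=3 r=11: |-17|>|3| out[8]=289, l++
l=4 r=11: |-15|>|3| out[7]=225, l++
l=5 r=11: |-13|>|3| out[6]=169, l++
l=6 r=11: |-12|>|3| out[5]=144, l++
l=7 r=11: |-11|>|3| out[4]=121, l++
l=8 r=11: |-9|>|3| out[3]=81, l++
l=9 r=11: |-5|>|3| out[2]=25, l++
l=10 r=11: |-3|<=|3| out[1]=9, r--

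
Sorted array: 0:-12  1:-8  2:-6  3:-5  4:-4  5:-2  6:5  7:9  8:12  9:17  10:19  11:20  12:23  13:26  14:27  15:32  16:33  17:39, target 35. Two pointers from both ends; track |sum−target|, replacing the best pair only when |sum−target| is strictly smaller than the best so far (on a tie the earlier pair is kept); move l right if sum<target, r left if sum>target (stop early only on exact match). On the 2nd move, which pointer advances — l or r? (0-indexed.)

[0,17] -12+39=27 d=8 * → l++
[1,17] -8+39=31 d=4 * → l++

l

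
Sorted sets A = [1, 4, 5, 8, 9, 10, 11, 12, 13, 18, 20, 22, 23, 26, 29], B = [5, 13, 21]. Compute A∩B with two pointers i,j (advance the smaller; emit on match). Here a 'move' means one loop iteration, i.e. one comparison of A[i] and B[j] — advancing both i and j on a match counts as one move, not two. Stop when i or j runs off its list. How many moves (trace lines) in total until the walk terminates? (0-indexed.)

[i=0,j=0] 1<5 → i++
[i=1,j=0] 4<5 → i++
[i=2,j=0] 5==5 emit → i++,j++
[i=3,j=1] 8<13 → i++
[i=4,j=1] 9<13 → i++
[i=5,j=1] 10<13 → i++
[i=6,j=1] 11<13 → i++
[i=7,j=1] 12<13 → i++
[i=8,j=1] 13==13 emit → i++,j++
[i=9,j=2] 18<21 → i++
[i=10,j=2] 20<21 → i++
[i=11,j=2] 22>21 → j++

12 moves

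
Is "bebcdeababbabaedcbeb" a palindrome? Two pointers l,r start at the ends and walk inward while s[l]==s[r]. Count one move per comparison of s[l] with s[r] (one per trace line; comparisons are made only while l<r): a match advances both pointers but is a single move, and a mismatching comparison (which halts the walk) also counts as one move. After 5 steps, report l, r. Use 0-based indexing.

[0,19] 'b'=='b' → l++,r--
[1,18] 'e'=='e' → l++,r--
[2,17] 'b'=='b' → l++,r--
[3,16] 'c'=='c' → l++,r--
[4,15] 'd'=='d' → l++,r--

l=5, r=14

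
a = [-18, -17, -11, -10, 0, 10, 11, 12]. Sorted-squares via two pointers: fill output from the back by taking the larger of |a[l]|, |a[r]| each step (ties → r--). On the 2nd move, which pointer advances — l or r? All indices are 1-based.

l

l=1 r=8: |-18|>|12| out[8]=324, l++
l=2 r=8: |-17|>|12| out[7]=289, l++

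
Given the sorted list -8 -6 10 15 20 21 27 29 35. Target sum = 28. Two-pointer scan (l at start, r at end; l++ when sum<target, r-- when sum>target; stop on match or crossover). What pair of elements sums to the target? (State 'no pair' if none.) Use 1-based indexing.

no pair

l=1 r=9: -8+35=27 <28, l++
l=2 r=9: -6+35=29 >28, r--
l=2 r=8: -6+29=23 <28, l++
l=3 r=8: 10+29=39 >28, r--
l=3 r=7: 10+27=37 >28, r--
l=3 r=6: 10+21=31 >28, r--
l=3 r=5: 10+20=30 >28, r--
l=3 r=4: 10+15=25 <28, l++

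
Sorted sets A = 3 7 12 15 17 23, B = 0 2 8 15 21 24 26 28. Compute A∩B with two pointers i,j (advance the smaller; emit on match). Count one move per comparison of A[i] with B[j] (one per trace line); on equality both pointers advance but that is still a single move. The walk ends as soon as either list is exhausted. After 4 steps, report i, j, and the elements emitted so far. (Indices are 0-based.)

i=2, j=2, emitted=[]

[i=0,j=0] 3>0 → j++
[i=0,j=1] 3>2 → j++
[i=0,j=2] 3<8 → i++
[i=1,j=2] 7<8 → i++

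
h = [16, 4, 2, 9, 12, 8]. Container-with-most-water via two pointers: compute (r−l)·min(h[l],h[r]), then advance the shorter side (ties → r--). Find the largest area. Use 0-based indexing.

max area = 48

l=0 r=5: min(16,8)*5=40 best=40 *, r--
l=0 r=4: min(16,12)*4=48 best=48 *, r--
l=0 r=3: min(16,9)*3=27 best=48, r--
l=0 r=2: min(16,2)*2=4 best=48, r--
l=0 r=1: min(16,4)*1=4 best=48, r--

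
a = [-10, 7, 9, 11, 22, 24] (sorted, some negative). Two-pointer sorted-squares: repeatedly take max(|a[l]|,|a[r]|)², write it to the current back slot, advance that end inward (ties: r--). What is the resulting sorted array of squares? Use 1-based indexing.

l=1 r=6: |-10|<=|24| out[6]=576, r--
l=1 r=5: |-10|<=|22| out[5]=484, r--
l=1 r=4: |-10|<=|11| out[4]=121, r--
l=1 r=3: |-10|>|9| out[3]=100, l++
l=2 r=3: |7|<=|9| out[2]=81, r--
l=2 r=2: |7|<=|7| out[1]=49, r--

[49, 81, 100, 121, 484, 576]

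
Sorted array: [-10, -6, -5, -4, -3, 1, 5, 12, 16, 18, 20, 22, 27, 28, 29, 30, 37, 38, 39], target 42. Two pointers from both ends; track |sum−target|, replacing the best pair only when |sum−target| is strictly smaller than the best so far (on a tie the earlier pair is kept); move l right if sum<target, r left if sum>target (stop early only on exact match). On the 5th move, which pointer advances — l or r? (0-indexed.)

l

[0,18] -10+39=29 d=13 * → l++
[1,18] -6+39=33 d=9 * → l++
[2,18] -5+39=34 d=8 * → l++
[3,18] -4+39=35 d=7 * → l++
[4,18] -3+39=36 d=6 * → l++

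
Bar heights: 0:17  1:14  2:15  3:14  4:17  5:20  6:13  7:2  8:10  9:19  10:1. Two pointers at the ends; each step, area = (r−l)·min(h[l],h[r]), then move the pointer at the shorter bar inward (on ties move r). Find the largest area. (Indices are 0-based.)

max area = 153

[0,10] min(17,1)*10=10 best=10 * → r--
[0,9] min(17,19)*9=153 best=153 * → l++
[1,9] min(14,19)*8=112 best=153 → l++
[2,9] min(15,19)*7=105 best=153 → l++
[3,9] min(14,19)*6=84 best=153 → l++
[4,9] min(17,19)*5=85 best=153 → l++
[5,9] min(20,19)*4=76 best=153 → r--
[5,8] min(20,10)*3=30 best=153 → r--
[5,7] min(20,2)*2=4 best=153 → r--
[5,6] min(20,13)*1=13 best=153 → r--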